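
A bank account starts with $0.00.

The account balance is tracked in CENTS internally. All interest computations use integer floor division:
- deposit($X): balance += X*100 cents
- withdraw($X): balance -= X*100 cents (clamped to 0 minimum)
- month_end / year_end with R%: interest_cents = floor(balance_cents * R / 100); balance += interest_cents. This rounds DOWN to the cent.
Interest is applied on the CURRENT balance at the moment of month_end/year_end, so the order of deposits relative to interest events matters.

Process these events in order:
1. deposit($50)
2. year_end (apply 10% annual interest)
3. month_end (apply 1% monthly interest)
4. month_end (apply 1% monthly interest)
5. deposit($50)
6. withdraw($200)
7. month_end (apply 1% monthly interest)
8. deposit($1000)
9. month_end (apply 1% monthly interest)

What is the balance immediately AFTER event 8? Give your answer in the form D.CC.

After 1 (deposit($50)): balance=$50.00 total_interest=$0.00
After 2 (year_end (apply 10% annual interest)): balance=$55.00 total_interest=$5.00
After 3 (month_end (apply 1% monthly interest)): balance=$55.55 total_interest=$5.55
After 4 (month_end (apply 1% monthly interest)): balance=$56.10 total_interest=$6.10
After 5 (deposit($50)): balance=$106.10 total_interest=$6.10
After 6 (withdraw($200)): balance=$0.00 total_interest=$6.10
After 7 (month_end (apply 1% monthly interest)): balance=$0.00 total_interest=$6.10
After 8 (deposit($1000)): balance=$1000.00 total_interest=$6.10

Answer: 1000.00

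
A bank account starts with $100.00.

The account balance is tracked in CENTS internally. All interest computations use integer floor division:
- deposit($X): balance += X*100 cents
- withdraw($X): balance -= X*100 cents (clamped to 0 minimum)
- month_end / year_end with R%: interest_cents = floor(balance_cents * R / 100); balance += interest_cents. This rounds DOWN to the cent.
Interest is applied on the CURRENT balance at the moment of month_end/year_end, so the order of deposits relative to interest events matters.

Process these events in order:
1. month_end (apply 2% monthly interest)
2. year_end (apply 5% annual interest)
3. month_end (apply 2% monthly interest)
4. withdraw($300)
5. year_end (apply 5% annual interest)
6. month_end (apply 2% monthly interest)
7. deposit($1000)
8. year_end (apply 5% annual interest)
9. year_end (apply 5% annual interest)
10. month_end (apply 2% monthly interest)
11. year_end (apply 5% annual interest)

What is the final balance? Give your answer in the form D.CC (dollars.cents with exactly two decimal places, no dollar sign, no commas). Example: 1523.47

Answer: 1180.77

Derivation:
After 1 (month_end (apply 2% monthly interest)): balance=$102.00 total_interest=$2.00
After 2 (year_end (apply 5% annual interest)): balance=$107.10 total_interest=$7.10
After 3 (month_end (apply 2% monthly interest)): balance=$109.24 total_interest=$9.24
After 4 (withdraw($300)): balance=$0.00 total_interest=$9.24
After 5 (year_end (apply 5% annual interest)): balance=$0.00 total_interest=$9.24
After 6 (month_end (apply 2% monthly interest)): balance=$0.00 total_interest=$9.24
After 7 (deposit($1000)): balance=$1000.00 total_interest=$9.24
After 8 (year_end (apply 5% annual interest)): balance=$1050.00 total_interest=$59.24
After 9 (year_end (apply 5% annual interest)): balance=$1102.50 total_interest=$111.74
After 10 (month_end (apply 2% monthly interest)): balance=$1124.55 total_interest=$133.79
After 11 (year_end (apply 5% annual interest)): balance=$1180.77 total_interest=$190.01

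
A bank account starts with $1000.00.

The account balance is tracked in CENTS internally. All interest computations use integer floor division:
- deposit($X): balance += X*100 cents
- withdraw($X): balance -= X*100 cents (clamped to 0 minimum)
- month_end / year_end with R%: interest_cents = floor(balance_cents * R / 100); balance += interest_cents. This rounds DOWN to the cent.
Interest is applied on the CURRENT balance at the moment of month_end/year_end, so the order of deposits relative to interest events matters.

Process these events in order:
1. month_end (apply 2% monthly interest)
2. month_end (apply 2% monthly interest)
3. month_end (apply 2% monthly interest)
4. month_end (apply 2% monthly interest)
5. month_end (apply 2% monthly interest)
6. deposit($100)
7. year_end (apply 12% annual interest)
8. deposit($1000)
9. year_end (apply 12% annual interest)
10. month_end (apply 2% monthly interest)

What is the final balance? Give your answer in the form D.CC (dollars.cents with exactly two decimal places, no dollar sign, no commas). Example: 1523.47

After 1 (month_end (apply 2% monthly interest)): balance=$1020.00 total_interest=$20.00
After 2 (month_end (apply 2% monthly interest)): balance=$1040.40 total_interest=$40.40
After 3 (month_end (apply 2% monthly interest)): balance=$1061.20 total_interest=$61.20
After 4 (month_end (apply 2% monthly interest)): balance=$1082.42 total_interest=$82.42
After 5 (month_end (apply 2% monthly interest)): balance=$1104.06 total_interest=$104.06
After 6 (deposit($100)): balance=$1204.06 total_interest=$104.06
After 7 (year_end (apply 12% annual interest)): balance=$1348.54 total_interest=$248.54
After 8 (deposit($1000)): balance=$2348.54 total_interest=$248.54
After 9 (year_end (apply 12% annual interest)): balance=$2630.36 total_interest=$530.36
After 10 (month_end (apply 2% monthly interest)): balance=$2682.96 total_interest=$582.96

Answer: 2682.96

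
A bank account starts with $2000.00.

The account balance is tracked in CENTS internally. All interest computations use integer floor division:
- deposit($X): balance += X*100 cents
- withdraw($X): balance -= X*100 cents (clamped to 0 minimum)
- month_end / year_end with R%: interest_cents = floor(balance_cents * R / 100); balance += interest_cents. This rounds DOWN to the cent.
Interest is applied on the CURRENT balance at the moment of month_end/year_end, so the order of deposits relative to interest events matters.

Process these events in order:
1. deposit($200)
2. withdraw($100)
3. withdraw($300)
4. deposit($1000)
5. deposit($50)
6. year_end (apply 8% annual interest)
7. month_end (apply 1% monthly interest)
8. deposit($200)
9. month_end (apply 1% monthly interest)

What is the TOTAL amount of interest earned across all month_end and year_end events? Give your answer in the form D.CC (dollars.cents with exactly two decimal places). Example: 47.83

After 1 (deposit($200)): balance=$2200.00 total_interest=$0.00
After 2 (withdraw($100)): balance=$2100.00 total_interest=$0.00
After 3 (withdraw($300)): balance=$1800.00 total_interest=$0.00
After 4 (deposit($1000)): balance=$2800.00 total_interest=$0.00
After 5 (deposit($50)): balance=$2850.00 total_interest=$0.00
After 6 (year_end (apply 8% annual interest)): balance=$3078.00 total_interest=$228.00
After 7 (month_end (apply 1% monthly interest)): balance=$3108.78 total_interest=$258.78
After 8 (deposit($200)): balance=$3308.78 total_interest=$258.78
After 9 (month_end (apply 1% monthly interest)): balance=$3341.86 total_interest=$291.86

Answer: 291.86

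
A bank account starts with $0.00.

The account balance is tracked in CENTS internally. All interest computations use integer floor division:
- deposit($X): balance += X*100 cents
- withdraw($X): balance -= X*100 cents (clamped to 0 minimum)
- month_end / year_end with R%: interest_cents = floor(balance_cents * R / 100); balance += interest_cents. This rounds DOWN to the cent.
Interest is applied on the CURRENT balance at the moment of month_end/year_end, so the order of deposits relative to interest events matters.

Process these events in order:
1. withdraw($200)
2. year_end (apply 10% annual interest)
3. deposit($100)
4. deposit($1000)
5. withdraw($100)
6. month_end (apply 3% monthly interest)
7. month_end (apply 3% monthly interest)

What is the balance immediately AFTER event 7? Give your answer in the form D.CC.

Answer: 1060.90

Derivation:
After 1 (withdraw($200)): balance=$0.00 total_interest=$0.00
After 2 (year_end (apply 10% annual interest)): balance=$0.00 total_interest=$0.00
After 3 (deposit($100)): balance=$100.00 total_interest=$0.00
After 4 (deposit($1000)): balance=$1100.00 total_interest=$0.00
After 5 (withdraw($100)): balance=$1000.00 total_interest=$0.00
After 6 (month_end (apply 3% monthly interest)): balance=$1030.00 total_interest=$30.00
After 7 (month_end (apply 3% monthly interest)): balance=$1060.90 total_interest=$60.90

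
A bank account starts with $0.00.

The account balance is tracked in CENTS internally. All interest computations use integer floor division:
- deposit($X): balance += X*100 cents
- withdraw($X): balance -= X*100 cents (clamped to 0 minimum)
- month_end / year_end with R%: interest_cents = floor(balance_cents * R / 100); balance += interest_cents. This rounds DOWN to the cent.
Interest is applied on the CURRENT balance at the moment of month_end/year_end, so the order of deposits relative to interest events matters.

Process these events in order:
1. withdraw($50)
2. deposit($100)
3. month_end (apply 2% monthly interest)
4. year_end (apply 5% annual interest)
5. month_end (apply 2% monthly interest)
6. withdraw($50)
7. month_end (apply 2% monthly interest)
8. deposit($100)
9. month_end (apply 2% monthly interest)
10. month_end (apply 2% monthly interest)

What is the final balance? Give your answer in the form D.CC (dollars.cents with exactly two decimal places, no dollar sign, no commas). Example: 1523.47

After 1 (withdraw($50)): balance=$0.00 total_interest=$0.00
After 2 (deposit($100)): balance=$100.00 total_interest=$0.00
After 3 (month_end (apply 2% monthly interest)): balance=$102.00 total_interest=$2.00
After 4 (year_end (apply 5% annual interest)): balance=$107.10 total_interest=$7.10
After 5 (month_end (apply 2% monthly interest)): balance=$109.24 total_interest=$9.24
After 6 (withdraw($50)): balance=$59.24 total_interest=$9.24
After 7 (month_end (apply 2% monthly interest)): balance=$60.42 total_interest=$10.42
After 8 (deposit($100)): balance=$160.42 total_interest=$10.42
After 9 (month_end (apply 2% monthly interest)): balance=$163.62 total_interest=$13.62
After 10 (month_end (apply 2% monthly interest)): balance=$166.89 total_interest=$16.89

Answer: 166.89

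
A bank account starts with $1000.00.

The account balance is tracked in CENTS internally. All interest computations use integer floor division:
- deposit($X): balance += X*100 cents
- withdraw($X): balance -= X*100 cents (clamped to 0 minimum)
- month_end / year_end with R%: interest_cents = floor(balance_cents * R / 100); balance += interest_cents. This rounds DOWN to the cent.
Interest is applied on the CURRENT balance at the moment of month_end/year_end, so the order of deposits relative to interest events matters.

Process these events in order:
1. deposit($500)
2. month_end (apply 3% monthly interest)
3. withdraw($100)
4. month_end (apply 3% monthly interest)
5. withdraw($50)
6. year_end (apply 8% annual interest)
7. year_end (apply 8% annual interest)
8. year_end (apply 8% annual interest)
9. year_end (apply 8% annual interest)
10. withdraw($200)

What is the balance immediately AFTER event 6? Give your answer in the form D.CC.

After 1 (deposit($500)): balance=$1500.00 total_interest=$0.00
After 2 (month_end (apply 3% monthly interest)): balance=$1545.00 total_interest=$45.00
After 3 (withdraw($100)): balance=$1445.00 total_interest=$45.00
After 4 (month_end (apply 3% monthly interest)): balance=$1488.35 total_interest=$88.35
After 5 (withdraw($50)): balance=$1438.35 total_interest=$88.35
After 6 (year_end (apply 8% annual interest)): balance=$1553.41 total_interest=$203.41

Answer: 1553.41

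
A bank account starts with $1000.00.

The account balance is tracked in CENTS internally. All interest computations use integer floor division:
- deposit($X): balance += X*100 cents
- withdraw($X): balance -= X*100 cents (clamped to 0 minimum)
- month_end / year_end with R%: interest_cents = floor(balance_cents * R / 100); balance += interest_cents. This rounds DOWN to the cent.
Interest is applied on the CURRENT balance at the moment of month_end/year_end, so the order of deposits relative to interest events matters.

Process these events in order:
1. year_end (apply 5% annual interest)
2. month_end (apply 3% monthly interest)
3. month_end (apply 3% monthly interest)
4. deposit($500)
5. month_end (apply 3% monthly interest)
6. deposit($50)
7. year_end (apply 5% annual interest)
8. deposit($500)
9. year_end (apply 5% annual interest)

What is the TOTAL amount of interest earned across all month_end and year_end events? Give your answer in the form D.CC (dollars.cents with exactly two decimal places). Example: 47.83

After 1 (year_end (apply 5% annual interest)): balance=$1050.00 total_interest=$50.00
After 2 (month_end (apply 3% monthly interest)): balance=$1081.50 total_interest=$81.50
After 3 (month_end (apply 3% monthly interest)): balance=$1113.94 total_interest=$113.94
After 4 (deposit($500)): balance=$1613.94 total_interest=$113.94
After 5 (month_end (apply 3% monthly interest)): balance=$1662.35 total_interest=$162.35
After 6 (deposit($50)): balance=$1712.35 total_interest=$162.35
After 7 (year_end (apply 5% annual interest)): balance=$1797.96 total_interest=$247.96
After 8 (deposit($500)): balance=$2297.96 total_interest=$247.96
After 9 (year_end (apply 5% annual interest)): balance=$2412.85 total_interest=$362.85

Answer: 362.85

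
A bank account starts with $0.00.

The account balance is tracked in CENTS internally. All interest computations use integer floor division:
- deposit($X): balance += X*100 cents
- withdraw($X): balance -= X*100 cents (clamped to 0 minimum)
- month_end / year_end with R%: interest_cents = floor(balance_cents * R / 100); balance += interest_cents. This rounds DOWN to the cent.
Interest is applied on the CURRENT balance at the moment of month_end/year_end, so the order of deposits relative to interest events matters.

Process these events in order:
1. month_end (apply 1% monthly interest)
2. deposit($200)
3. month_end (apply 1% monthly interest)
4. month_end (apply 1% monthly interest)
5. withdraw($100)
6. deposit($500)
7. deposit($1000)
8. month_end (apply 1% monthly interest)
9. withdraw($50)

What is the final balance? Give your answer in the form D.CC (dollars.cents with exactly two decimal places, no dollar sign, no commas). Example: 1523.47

Answer: 1570.06

Derivation:
After 1 (month_end (apply 1% monthly interest)): balance=$0.00 total_interest=$0.00
After 2 (deposit($200)): balance=$200.00 total_interest=$0.00
After 3 (month_end (apply 1% monthly interest)): balance=$202.00 total_interest=$2.00
After 4 (month_end (apply 1% monthly interest)): balance=$204.02 total_interest=$4.02
After 5 (withdraw($100)): balance=$104.02 total_interest=$4.02
After 6 (deposit($500)): balance=$604.02 total_interest=$4.02
After 7 (deposit($1000)): balance=$1604.02 total_interest=$4.02
After 8 (month_end (apply 1% monthly interest)): balance=$1620.06 total_interest=$20.06
After 9 (withdraw($50)): balance=$1570.06 total_interest=$20.06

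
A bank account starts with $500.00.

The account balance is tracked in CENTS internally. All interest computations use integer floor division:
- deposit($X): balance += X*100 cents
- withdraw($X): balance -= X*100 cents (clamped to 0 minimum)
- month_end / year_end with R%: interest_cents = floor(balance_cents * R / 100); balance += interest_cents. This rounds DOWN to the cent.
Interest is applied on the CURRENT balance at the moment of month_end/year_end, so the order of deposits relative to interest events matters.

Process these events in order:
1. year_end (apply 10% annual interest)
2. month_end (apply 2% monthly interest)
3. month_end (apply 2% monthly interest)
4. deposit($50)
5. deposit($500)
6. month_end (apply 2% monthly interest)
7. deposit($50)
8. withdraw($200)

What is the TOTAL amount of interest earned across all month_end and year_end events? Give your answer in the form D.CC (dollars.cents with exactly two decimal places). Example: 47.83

Answer: 94.66

Derivation:
After 1 (year_end (apply 10% annual interest)): balance=$550.00 total_interest=$50.00
After 2 (month_end (apply 2% monthly interest)): balance=$561.00 total_interest=$61.00
After 3 (month_end (apply 2% monthly interest)): balance=$572.22 total_interest=$72.22
After 4 (deposit($50)): balance=$622.22 total_interest=$72.22
After 5 (deposit($500)): balance=$1122.22 total_interest=$72.22
After 6 (month_end (apply 2% monthly interest)): balance=$1144.66 total_interest=$94.66
After 7 (deposit($50)): balance=$1194.66 total_interest=$94.66
After 8 (withdraw($200)): balance=$994.66 total_interest=$94.66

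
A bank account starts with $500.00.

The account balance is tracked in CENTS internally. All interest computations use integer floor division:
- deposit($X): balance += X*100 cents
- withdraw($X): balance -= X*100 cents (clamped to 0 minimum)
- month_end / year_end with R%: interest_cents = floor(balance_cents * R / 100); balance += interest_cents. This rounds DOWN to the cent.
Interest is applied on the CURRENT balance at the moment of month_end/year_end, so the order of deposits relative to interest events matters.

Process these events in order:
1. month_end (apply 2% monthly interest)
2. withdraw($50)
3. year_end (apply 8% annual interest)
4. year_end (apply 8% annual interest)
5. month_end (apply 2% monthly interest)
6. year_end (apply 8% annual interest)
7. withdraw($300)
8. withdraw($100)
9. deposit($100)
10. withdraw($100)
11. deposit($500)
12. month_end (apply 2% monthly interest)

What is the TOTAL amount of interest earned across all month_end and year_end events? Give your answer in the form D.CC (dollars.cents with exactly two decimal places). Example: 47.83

After 1 (month_end (apply 2% monthly interest)): balance=$510.00 total_interest=$10.00
After 2 (withdraw($50)): balance=$460.00 total_interest=$10.00
After 3 (year_end (apply 8% annual interest)): balance=$496.80 total_interest=$46.80
After 4 (year_end (apply 8% annual interest)): balance=$536.54 total_interest=$86.54
After 5 (month_end (apply 2% monthly interest)): balance=$547.27 total_interest=$97.27
After 6 (year_end (apply 8% annual interest)): balance=$591.05 total_interest=$141.05
After 7 (withdraw($300)): balance=$291.05 total_interest=$141.05
After 8 (withdraw($100)): balance=$191.05 total_interest=$141.05
After 9 (deposit($100)): balance=$291.05 total_interest=$141.05
After 10 (withdraw($100)): balance=$191.05 total_interest=$141.05
After 11 (deposit($500)): balance=$691.05 total_interest=$141.05
After 12 (month_end (apply 2% monthly interest)): balance=$704.87 total_interest=$154.87

Answer: 154.87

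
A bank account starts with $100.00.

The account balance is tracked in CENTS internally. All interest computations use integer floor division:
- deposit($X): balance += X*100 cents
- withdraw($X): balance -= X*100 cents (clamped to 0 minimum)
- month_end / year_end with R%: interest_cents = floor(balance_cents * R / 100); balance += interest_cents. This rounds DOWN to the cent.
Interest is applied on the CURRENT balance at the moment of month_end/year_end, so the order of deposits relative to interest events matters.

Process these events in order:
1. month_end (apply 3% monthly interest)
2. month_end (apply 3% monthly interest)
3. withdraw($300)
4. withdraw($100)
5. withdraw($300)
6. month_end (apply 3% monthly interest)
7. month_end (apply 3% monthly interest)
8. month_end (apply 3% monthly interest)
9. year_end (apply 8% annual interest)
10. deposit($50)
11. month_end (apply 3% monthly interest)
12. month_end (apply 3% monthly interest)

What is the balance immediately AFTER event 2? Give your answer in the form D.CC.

After 1 (month_end (apply 3% monthly interest)): balance=$103.00 total_interest=$3.00
After 2 (month_end (apply 3% monthly interest)): balance=$106.09 total_interest=$6.09

Answer: 106.09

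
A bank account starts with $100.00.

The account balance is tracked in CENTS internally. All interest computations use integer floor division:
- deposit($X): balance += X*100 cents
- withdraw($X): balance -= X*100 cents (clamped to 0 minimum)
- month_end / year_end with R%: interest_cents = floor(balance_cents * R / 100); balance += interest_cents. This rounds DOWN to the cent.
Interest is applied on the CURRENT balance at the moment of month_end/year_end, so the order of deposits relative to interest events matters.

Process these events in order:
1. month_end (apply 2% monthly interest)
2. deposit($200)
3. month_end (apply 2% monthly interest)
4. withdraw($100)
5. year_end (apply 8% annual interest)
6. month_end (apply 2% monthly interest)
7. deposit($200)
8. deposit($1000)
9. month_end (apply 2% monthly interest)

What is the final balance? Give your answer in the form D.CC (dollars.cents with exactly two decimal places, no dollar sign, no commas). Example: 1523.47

After 1 (month_end (apply 2% monthly interest)): balance=$102.00 total_interest=$2.00
After 2 (deposit($200)): balance=$302.00 total_interest=$2.00
After 3 (month_end (apply 2% monthly interest)): balance=$308.04 total_interest=$8.04
After 4 (withdraw($100)): balance=$208.04 total_interest=$8.04
After 5 (year_end (apply 8% annual interest)): balance=$224.68 total_interest=$24.68
After 6 (month_end (apply 2% monthly interest)): balance=$229.17 total_interest=$29.17
After 7 (deposit($200)): balance=$429.17 total_interest=$29.17
After 8 (deposit($1000)): balance=$1429.17 total_interest=$29.17
After 9 (month_end (apply 2% monthly interest)): balance=$1457.75 total_interest=$57.75

Answer: 1457.75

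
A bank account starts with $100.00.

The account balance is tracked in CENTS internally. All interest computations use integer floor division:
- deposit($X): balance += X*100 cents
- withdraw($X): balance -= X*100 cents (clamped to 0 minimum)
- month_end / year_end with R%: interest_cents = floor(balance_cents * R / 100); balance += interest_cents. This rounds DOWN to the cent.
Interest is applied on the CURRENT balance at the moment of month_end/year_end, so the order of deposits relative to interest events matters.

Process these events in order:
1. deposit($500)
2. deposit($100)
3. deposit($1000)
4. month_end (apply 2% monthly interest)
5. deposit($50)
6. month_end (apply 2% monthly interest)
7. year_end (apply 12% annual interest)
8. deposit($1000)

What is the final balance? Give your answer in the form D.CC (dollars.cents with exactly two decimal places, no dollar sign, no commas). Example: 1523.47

Answer: 3038.04

Derivation:
After 1 (deposit($500)): balance=$600.00 total_interest=$0.00
After 2 (deposit($100)): balance=$700.00 total_interest=$0.00
After 3 (deposit($1000)): balance=$1700.00 total_interest=$0.00
After 4 (month_end (apply 2% monthly interest)): balance=$1734.00 total_interest=$34.00
After 5 (deposit($50)): balance=$1784.00 total_interest=$34.00
After 6 (month_end (apply 2% monthly interest)): balance=$1819.68 total_interest=$69.68
After 7 (year_end (apply 12% annual interest)): balance=$2038.04 total_interest=$288.04
After 8 (deposit($1000)): balance=$3038.04 total_interest=$288.04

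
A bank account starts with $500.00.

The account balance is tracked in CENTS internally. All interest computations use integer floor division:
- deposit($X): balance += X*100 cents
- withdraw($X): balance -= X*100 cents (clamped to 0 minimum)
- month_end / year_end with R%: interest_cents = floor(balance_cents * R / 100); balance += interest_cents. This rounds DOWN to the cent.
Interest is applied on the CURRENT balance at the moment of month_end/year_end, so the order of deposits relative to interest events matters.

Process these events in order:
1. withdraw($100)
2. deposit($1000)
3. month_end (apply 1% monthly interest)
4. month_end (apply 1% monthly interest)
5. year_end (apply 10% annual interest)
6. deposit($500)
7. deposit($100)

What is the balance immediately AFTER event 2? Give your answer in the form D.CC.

Answer: 1400.00

Derivation:
After 1 (withdraw($100)): balance=$400.00 total_interest=$0.00
After 2 (deposit($1000)): balance=$1400.00 total_interest=$0.00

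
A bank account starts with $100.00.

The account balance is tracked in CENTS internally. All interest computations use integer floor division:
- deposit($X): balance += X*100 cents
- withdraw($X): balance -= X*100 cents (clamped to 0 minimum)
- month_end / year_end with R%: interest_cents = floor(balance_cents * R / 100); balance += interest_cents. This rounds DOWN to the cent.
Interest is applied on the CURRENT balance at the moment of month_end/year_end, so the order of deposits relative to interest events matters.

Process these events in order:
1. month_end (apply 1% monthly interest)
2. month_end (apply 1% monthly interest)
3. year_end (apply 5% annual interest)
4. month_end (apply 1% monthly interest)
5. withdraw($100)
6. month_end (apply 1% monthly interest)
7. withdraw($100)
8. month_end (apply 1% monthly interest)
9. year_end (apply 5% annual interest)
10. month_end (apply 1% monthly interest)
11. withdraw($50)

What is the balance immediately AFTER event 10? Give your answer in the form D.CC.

Answer: 0.00

Derivation:
After 1 (month_end (apply 1% monthly interest)): balance=$101.00 total_interest=$1.00
After 2 (month_end (apply 1% monthly interest)): balance=$102.01 total_interest=$2.01
After 3 (year_end (apply 5% annual interest)): balance=$107.11 total_interest=$7.11
After 4 (month_end (apply 1% monthly interest)): balance=$108.18 total_interest=$8.18
After 5 (withdraw($100)): balance=$8.18 total_interest=$8.18
After 6 (month_end (apply 1% monthly interest)): balance=$8.26 total_interest=$8.26
After 7 (withdraw($100)): balance=$0.00 total_interest=$8.26
After 8 (month_end (apply 1% monthly interest)): balance=$0.00 total_interest=$8.26
After 9 (year_end (apply 5% annual interest)): balance=$0.00 total_interest=$8.26
After 10 (month_end (apply 1% monthly interest)): balance=$0.00 total_interest=$8.26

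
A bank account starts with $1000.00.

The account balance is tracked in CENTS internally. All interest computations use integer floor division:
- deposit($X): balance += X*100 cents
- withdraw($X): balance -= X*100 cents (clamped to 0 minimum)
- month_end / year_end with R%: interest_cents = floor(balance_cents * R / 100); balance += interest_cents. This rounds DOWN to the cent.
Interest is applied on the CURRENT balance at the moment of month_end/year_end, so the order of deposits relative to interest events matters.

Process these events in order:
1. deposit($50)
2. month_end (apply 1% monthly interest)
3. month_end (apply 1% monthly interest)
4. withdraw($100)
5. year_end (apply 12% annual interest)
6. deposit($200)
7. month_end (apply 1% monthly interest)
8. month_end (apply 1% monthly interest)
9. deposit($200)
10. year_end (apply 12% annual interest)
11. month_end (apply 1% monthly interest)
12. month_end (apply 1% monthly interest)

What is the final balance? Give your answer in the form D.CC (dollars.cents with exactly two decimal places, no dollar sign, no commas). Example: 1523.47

Answer: 1729.19

Derivation:
After 1 (deposit($50)): balance=$1050.00 total_interest=$0.00
After 2 (month_end (apply 1% monthly interest)): balance=$1060.50 total_interest=$10.50
After 3 (month_end (apply 1% monthly interest)): balance=$1071.10 total_interest=$21.10
After 4 (withdraw($100)): balance=$971.10 total_interest=$21.10
After 5 (year_end (apply 12% annual interest)): balance=$1087.63 total_interest=$137.63
After 6 (deposit($200)): balance=$1287.63 total_interest=$137.63
After 7 (month_end (apply 1% monthly interest)): balance=$1300.50 total_interest=$150.50
After 8 (month_end (apply 1% monthly interest)): balance=$1313.50 total_interest=$163.50
After 9 (deposit($200)): balance=$1513.50 total_interest=$163.50
After 10 (year_end (apply 12% annual interest)): balance=$1695.12 total_interest=$345.12
After 11 (month_end (apply 1% monthly interest)): balance=$1712.07 total_interest=$362.07
After 12 (month_end (apply 1% monthly interest)): balance=$1729.19 total_interest=$379.19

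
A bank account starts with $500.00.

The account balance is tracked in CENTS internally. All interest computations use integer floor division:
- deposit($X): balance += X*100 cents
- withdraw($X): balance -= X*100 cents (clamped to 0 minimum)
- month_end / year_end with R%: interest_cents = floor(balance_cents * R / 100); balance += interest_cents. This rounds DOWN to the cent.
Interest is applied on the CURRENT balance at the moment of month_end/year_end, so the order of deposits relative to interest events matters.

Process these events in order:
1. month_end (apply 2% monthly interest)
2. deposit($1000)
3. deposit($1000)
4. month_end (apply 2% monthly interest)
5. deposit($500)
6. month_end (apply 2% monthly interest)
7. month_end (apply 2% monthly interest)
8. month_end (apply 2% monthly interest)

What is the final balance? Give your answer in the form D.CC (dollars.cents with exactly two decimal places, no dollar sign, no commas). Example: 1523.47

After 1 (month_end (apply 2% monthly interest)): balance=$510.00 total_interest=$10.00
After 2 (deposit($1000)): balance=$1510.00 total_interest=$10.00
After 3 (deposit($1000)): balance=$2510.00 total_interest=$10.00
After 4 (month_end (apply 2% monthly interest)): balance=$2560.20 total_interest=$60.20
After 5 (deposit($500)): balance=$3060.20 total_interest=$60.20
After 6 (month_end (apply 2% monthly interest)): balance=$3121.40 total_interest=$121.40
After 7 (month_end (apply 2% monthly interest)): balance=$3183.82 total_interest=$183.82
After 8 (month_end (apply 2% monthly interest)): balance=$3247.49 total_interest=$247.49

Answer: 3247.49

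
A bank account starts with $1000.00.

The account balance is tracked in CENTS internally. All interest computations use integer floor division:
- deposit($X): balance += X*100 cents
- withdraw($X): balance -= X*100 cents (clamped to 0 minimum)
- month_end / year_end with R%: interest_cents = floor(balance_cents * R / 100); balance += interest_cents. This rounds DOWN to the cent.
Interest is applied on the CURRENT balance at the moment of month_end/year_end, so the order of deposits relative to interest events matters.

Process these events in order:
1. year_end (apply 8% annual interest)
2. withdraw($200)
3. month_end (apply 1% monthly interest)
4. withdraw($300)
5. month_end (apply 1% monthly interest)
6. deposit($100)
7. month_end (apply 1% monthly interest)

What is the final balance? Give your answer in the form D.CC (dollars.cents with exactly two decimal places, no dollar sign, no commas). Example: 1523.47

Answer: 701.62

Derivation:
After 1 (year_end (apply 8% annual interest)): balance=$1080.00 total_interest=$80.00
After 2 (withdraw($200)): balance=$880.00 total_interest=$80.00
After 3 (month_end (apply 1% monthly interest)): balance=$888.80 total_interest=$88.80
After 4 (withdraw($300)): balance=$588.80 total_interest=$88.80
After 5 (month_end (apply 1% monthly interest)): balance=$594.68 total_interest=$94.68
After 6 (deposit($100)): balance=$694.68 total_interest=$94.68
After 7 (month_end (apply 1% monthly interest)): balance=$701.62 total_interest=$101.62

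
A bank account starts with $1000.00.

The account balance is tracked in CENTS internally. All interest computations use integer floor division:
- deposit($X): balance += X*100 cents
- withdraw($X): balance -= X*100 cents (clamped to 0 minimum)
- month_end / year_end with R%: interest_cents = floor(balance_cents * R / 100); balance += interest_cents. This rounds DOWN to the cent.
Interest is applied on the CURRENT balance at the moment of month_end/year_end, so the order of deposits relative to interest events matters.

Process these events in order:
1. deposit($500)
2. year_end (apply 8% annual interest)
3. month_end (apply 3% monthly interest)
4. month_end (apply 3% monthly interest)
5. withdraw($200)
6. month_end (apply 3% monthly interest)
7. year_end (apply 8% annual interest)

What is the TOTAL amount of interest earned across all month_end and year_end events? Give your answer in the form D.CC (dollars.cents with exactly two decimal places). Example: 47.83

Answer: 389.33

Derivation:
After 1 (deposit($500)): balance=$1500.00 total_interest=$0.00
After 2 (year_end (apply 8% annual interest)): balance=$1620.00 total_interest=$120.00
After 3 (month_end (apply 3% monthly interest)): balance=$1668.60 total_interest=$168.60
After 4 (month_end (apply 3% monthly interest)): balance=$1718.65 total_interest=$218.65
After 5 (withdraw($200)): balance=$1518.65 total_interest=$218.65
After 6 (month_end (apply 3% monthly interest)): balance=$1564.20 total_interest=$264.20
After 7 (year_end (apply 8% annual interest)): balance=$1689.33 total_interest=$389.33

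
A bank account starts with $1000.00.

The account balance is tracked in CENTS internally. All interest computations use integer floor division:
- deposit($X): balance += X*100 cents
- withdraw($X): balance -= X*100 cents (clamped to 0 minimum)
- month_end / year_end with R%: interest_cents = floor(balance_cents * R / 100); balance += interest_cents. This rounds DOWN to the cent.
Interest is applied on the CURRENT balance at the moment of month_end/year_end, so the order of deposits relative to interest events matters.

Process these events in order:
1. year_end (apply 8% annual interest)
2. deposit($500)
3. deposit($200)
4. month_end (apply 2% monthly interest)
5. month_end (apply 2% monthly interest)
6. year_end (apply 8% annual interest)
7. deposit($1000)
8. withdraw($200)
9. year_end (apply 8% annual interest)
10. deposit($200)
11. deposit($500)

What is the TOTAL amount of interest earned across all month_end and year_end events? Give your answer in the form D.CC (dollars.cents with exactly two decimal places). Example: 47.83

Answer: 524.06

Derivation:
After 1 (year_end (apply 8% annual interest)): balance=$1080.00 total_interest=$80.00
After 2 (deposit($500)): balance=$1580.00 total_interest=$80.00
After 3 (deposit($200)): balance=$1780.00 total_interest=$80.00
After 4 (month_end (apply 2% monthly interest)): balance=$1815.60 total_interest=$115.60
After 5 (month_end (apply 2% monthly interest)): balance=$1851.91 total_interest=$151.91
After 6 (year_end (apply 8% annual interest)): balance=$2000.06 total_interest=$300.06
After 7 (deposit($1000)): balance=$3000.06 total_interest=$300.06
After 8 (withdraw($200)): balance=$2800.06 total_interest=$300.06
After 9 (year_end (apply 8% annual interest)): balance=$3024.06 total_interest=$524.06
After 10 (deposit($200)): balance=$3224.06 total_interest=$524.06
After 11 (deposit($500)): balance=$3724.06 total_interest=$524.06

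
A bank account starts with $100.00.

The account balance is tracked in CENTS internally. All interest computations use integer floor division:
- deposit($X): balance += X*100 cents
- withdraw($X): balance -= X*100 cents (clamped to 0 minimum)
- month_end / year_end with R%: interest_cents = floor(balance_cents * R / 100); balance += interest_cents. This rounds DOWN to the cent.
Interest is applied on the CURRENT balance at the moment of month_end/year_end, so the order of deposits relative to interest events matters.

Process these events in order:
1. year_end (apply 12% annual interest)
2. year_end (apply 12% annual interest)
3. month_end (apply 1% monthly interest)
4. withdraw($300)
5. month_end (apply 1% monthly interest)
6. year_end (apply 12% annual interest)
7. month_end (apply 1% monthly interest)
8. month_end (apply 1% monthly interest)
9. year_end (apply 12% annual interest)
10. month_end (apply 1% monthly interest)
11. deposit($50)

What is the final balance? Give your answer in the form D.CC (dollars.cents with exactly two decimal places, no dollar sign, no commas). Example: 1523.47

Answer: 50.00

Derivation:
After 1 (year_end (apply 12% annual interest)): balance=$112.00 total_interest=$12.00
After 2 (year_end (apply 12% annual interest)): balance=$125.44 total_interest=$25.44
After 3 (month_end (apply 1% monthly interest)): balance=$126.69 total_interest=$26.69
After 4 (withdraw($300)): balance=$0.00 total_interest=$26.69
After 5 (month_end (apply 1% monthly interest)): balance=$0.00 total_interest=$26.69
After 6 (year_end (apply 12% annual interest)): balance=$0.00 total_interest=$26.69
After 7 (month_end (apply 1% monthly interest)): balance=$0.00 total_interest=$26.69
After 8 (month_end (apply 1% monthly interest)): balance=$0.00 total_interest=$26.69
After 9 (year_end (apply 12% annual interest)): balance=$0.00 total_interest=$26.69
After 10 (month_end (apply 1% monthly interest)): balance=$0.00 total_interest=$26.69
After 11 (deposit($50)): balance=$50.00 total_interest=$26.69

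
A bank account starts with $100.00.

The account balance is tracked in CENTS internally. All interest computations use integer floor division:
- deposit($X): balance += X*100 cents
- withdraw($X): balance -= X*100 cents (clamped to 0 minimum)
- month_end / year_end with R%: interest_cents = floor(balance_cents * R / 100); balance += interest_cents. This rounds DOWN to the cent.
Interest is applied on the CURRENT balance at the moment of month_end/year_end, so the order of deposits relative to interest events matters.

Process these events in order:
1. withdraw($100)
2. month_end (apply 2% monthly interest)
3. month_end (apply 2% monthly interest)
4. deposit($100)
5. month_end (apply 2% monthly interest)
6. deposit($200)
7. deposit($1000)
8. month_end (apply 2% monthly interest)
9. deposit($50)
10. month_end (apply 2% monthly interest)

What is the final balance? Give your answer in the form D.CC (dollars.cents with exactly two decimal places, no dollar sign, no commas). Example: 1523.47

After 1 (withdraw($100)): balance=$0.00 total_interest=$0.00
After 2 (month_end (apply 2% monthly interest)): balance=$0.00 total_interest=$0.00
After 3 (month_end (apply 2% monthly interest)): balance=$0.00 total_interest=$0.00
After 4 (deposit($100)): balance=$100.00 total_interest=$0.00
After 5 (month_end (apply 2% monthly interest)): balance=$102.00 total_interest=$2.00
After 6 (deposit($200)): balance=$302.00 total_interest=$2.00
After 7 (deposit($1000)): balance=$1302.00 total_interest=$2.00
After 8 (month_end (apply 2% monthly interest)): balance=$1328.04 total_interest=$28.04
After 9 (deposit($50)): balance=$1378.04 total_interest=$28.04
After 10 (month_end (apply 2% monthly interest)): balance=$1405.60 total_interest=$55.60

Answer: 1405.60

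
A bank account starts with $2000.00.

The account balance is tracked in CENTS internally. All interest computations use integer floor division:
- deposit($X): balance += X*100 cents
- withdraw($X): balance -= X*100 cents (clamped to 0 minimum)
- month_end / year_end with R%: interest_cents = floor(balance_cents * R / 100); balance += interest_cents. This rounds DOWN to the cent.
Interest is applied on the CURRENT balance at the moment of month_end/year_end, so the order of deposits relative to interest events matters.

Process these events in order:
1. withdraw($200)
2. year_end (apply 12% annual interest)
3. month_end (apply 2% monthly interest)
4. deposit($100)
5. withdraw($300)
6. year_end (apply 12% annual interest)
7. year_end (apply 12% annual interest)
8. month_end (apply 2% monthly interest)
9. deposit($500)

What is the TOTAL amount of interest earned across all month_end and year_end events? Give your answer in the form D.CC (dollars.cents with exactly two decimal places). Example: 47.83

Answer: 775.12

Derivation:
After 1 (withdraw($200)): balance=$1800.00 total_interest=$0.00
After 2 (year_end (apply 12% annual interest)): balance=$2016.00 total_interest=$216.00
After 3 (month_end (apply 2% monthly interest)): balance=$2056.32 total_interest=$256.32
After 4 (deposit($100)): balance=$2156.32 total_interest=$256.32
After 5 (withdraw($300)): balance=$1856.32 total_interest=$256.32
After 6 (year_end (apply 12% annual interest)): balance=$2079.07 total_interest=$479.07
After 7 (year_end (apply 12% annual interest)): balance=$2328.55 total_interest=$728.55
After 8 (month_end (apply 2% monthly interest)): balance=$2375.12 total_interest=$775.12
After 9 (deposit($500)): balance=$2875.12 total_interest=$775.12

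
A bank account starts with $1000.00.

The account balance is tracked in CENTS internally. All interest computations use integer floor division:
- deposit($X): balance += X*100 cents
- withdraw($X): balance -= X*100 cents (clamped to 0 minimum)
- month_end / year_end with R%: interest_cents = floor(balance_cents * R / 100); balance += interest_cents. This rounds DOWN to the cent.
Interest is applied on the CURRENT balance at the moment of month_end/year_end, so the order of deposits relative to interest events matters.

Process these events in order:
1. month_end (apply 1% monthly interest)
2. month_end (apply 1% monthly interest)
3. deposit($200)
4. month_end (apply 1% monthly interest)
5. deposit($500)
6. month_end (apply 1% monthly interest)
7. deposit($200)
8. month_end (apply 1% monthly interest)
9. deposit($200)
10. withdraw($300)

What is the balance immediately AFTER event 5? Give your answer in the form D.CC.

After 1 (month_end (apply 1% monthly interest)): balance=$1010.00 total_interest=$10.00
After 2 (month_end (apply 1% monthly interest)): balance=$1020.10 total_interest=$20.10
After 3 (deposit($200)): balance=$1220.10 total_interest=$20.10
After 4 (month_end (apply 1% monthly interest)): balance=$1232.30 total_interest=$32.30
After 5 (deposit($500)): balance=$1732.30 total_interest=$32.30

Answer: 1732.30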